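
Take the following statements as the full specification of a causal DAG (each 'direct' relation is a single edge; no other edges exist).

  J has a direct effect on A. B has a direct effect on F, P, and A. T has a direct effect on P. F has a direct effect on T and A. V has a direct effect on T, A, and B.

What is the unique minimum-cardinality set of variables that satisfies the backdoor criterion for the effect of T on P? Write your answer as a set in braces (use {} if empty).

{B}

Variables eligible for adjustment (non-descendants of T, excluding T and P): {A, B, F, J, V}.
Backdoor paths from T to P:
  P1: T <- V -> B -> P
  P2: T <- V -> A <- B -> P
  P3: T <- V -> A <- F <- B -> P
  P4: T <- F <- B -> P
  P5: T <- F -> A <- V -> B -> P
  P6: T <- F -> A <- B -> P
The empty set is not sufficient: P1 (T <- V -> B -> P) has no collider blocking it and no conditioned non-collider, so it is open.
Try {B}:
  P1: blocked at chain node B ∈ conditioning set.
  P2: blocked at collider A (neither it nor any descendant is in the conditioning set).
  P3: blocked at collider A (neither it nor any descendant is in the conditioning set).
  P4: blocked at fork node B ∈ conditioning set.
  P5: blocked at collider A (neither it nor any descendant is in the conditioning set).
  P6: blocked at collider A (neither it nor any descendant is in the conditioning set).
{B} contains no descendant of T and blocks every backdoor path.
No other singleton works — e.g. {V} leaves P4 open — so {B} is the unique smallest valid adjustment set.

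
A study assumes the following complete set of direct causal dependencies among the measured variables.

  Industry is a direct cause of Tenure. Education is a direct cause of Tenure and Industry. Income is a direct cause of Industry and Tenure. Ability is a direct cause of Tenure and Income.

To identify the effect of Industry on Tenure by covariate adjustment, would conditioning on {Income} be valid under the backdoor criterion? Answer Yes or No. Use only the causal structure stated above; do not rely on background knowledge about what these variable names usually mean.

Backdoor paths from Industry to Tenure (paths whose first edge points into Industry):
  P1: Industry <- Income <- Ability -> Tenure
  P2: Industry <- Income -> Tenure
  P3: Industry <- Education -> Tenure
Condition 1 (no descendant of Industry in the set): holds — descendants of Industry are {Tenure}; none are in {Income}.
Condition 2 (every backdoor path blocked by {Income}):
  P1: blocked at chain node Income ∈ conditioning set.
  P2: blocked at fork node Income ∈ conditioning set.
  P3: open — no interior node is in the conditioning set.
{Income} does not satisfy the backdoor criterion.

No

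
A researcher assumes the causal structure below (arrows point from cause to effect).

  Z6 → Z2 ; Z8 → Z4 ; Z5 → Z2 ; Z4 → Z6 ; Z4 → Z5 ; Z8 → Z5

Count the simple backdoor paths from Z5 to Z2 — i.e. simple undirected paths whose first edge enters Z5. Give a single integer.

A backdoor path from Z5 to Z2 is any simple undirected path whose first edge points into Z5 (i.e. leaves Z5 via a parent).
Parents of Z5: {Z4, Z8}.
Enumerating:
  P1: Z5 <- Z8 -> Z4 -> Z6 -> Z2
  P2: Z5 <- Z4 -> Z6 -> Z2
That exhausts the simple backdoor paths. Count: 2.

2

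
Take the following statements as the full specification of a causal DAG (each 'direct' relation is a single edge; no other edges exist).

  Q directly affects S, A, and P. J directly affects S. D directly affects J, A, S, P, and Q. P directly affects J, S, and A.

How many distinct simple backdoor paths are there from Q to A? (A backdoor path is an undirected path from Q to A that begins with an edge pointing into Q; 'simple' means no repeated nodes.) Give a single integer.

6

A backdoor path from Q to A is any simple undirected path whose first edge points into Q (i.e. leaves Q via a parent).
Parents of Q: {D}.
Enumerating:
  P1: Q <- D -> P -> A
  P2: Q <- D -> J <- P -> A
  P3: Q <- D -> J -> S <- P -> A
  P4: Q <- D -> A
  P5: Q <- D -> S <- P -> A
  P6: Q <- D -> S <- J <- P -> A
That exhausts the simple backdoor paths. Count: 6.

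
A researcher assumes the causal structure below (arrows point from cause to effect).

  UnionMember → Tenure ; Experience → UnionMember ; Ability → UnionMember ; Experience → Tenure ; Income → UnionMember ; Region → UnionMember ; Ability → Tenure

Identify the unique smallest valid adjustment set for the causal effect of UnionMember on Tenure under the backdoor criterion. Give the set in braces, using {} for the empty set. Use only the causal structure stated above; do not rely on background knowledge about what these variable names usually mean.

{Ability, Experience}

Variables eligible for adjustment (non-descendants of UnionMember, excluding UnionMember and Tenure): {Ability, Experience, Income, Region}.
Backdoor paths from UnionMember to Tenure:
  P1: UnionMember <- Experience -> Tenure
  P2: UnionMember <- Ability -> Tenure
The empty set is not sufficient: P1 (UnionMember <- Experience -> Tenure) has no collider blocking it and no conditioned non-collider, so it is open.
Try {Ability, Experience}:
  P1: blocked at fork node Experience ∈ conditioning set.
  P2: blocked at fork node Ability ∈ conditioning set.
{Ability, Experience} contains no descendant of UnionMember and blocks every backdoor path.
Every element of {Ability, Experience} is needed (dropping Ability leaves P2 open; dropping Experience leaves P1 open), so no proper subset is valid.
Among all size-2 subsets of the eligible variables, only {Ability, Experience} blocks every backdoor path, so it is the unique smallest valid adjustment set.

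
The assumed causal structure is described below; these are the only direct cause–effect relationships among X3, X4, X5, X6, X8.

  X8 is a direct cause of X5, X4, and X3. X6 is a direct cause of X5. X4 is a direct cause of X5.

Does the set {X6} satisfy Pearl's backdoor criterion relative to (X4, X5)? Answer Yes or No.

Backdoor paths from X4 to X5 (paths whose first edge points into X4):
  P1: X4 <- X8 -> X5
Condition 1 (no descendant of X4 in the set): holds — descendants of X4 are {X5}; none are in {X6}.
Condition 2 (every backdoor path blocked by {X6}):
  P1: open — no interior node is in the conditioning set.
{X6} does not satisfy the backdoor criterion.

No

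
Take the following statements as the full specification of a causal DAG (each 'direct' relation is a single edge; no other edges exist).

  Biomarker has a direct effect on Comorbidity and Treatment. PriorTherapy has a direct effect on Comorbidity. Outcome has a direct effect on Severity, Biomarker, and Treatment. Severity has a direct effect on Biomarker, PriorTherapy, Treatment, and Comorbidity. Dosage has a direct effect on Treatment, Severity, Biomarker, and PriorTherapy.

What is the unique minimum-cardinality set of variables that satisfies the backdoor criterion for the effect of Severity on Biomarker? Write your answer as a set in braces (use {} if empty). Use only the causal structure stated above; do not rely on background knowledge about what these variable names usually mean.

Variables eligible for adjustment (non-descendants of Severity, excluding Severity and Biomarker): {Dosage, Outcome}.
Backdoor paths from Severity to Biomarker:
  P1: Severity <- Outcome -> Biomarker
  P2: Severity <- Outcome -> Treatment <- Dosage -> Biomarker
  P3: Severity <- Outcome -> Treatment <- Dosage -> PriorTherapy -> Comorbidity <- Biomarker
  P4: Severity <- Outcome -> Treatment <- Biomarker
  P5: Severity <- Dosage -> Biomarker
  P6: Severity <- Dosage -> Treatment <- Outcome -> Biomarker
  P7: Severity <- Dosage -> Treatment <- Biomarker
  P8: Severity <- Dosage -> PriorTherapy -> Comorbidity <- Biomarker
The empty set is not sufficient: P1 (Severity <- Outcome -> Biomarker) has no collider blocking it and no conditioned non-collider, so it is open.
Try {Dosage, Outcome}:
  P1: blocked at fork node Outcome ∈ conditioning set.
  P2: blocked at fork node Outcome ∈ conditioning set.
  P3: blocked at fork node Outcome ∈ conditioning set.
  P4: blocked at fork node Outcome ∈ conditioning set.
  P5: blocked at fork node Dosage ∈ conditioning set.
  P6: blocked at fork node Dosage ∈ conditioning set.
  P7: blocked at fork node Dosage ∈ conditioning set.
  P8: blocked at fork node Dosage ∈ conditioning set.
{Dosage, Outcome} contains no descendant of Severity and blocks every backdoor path.
Every element of {Dosage, Outcome} is needed (dropping Dosage leaves P5 open; dropping Outcome leaves P1 open), so no proper subset is valid.
Among all size-2 subsets of the eligible variables, only {Dosage, Outcome} blocks every backdoor path, so it is the unique smallest valid adjustment set.

{Dosage, Outcome}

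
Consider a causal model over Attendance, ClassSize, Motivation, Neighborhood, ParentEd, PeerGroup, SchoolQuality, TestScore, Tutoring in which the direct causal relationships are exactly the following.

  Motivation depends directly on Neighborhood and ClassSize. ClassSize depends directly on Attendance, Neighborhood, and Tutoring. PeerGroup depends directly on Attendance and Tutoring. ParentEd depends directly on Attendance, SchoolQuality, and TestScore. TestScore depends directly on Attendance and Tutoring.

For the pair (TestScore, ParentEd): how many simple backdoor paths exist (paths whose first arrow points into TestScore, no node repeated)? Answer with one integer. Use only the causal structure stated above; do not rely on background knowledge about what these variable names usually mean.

A backdoor path from TestScore to ParentEd is any simple undirected path whose first edge points into TestScore (i.e. leaves TestScore via a parent).
Parents of TestScore: {Attendance, Tutoring}.
Enumerating:
  P1: TestScore <- Attendance -> ParentEd
  P2: TestScore <- Tutoring -> PeerGroup <- Attendance -> ParentEd
  P3: TestScore <- Tutoring -> ClassSize <- Attendance -> ParentEd
That exhausts the simple backdoor paths. Count: 3.

3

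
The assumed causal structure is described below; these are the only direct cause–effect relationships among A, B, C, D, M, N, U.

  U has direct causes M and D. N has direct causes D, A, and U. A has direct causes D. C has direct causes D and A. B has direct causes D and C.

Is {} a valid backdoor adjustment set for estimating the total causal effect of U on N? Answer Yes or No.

No

Backdoor paths from U to N (paths whose first edge points into U):
  P1: U <- D -> A -> N
  P2: U <- D -> N
  P3: U <- D -> C <- A -> N
  P4: U <- D -> B <- C <- A -> N
Condition 1 (no descendant of U in the set): holds — descendants of U are {N}; none are in {}.
Condition 2 (every backdoor path blocked by {}):
  P1: open — no interior node is in the conditioning set.
  P2: open — no interior node is in the conditioning set.
  P3: blocked at collider C (neither it nor any descendant is in the conditioning set).
  P4: blocked at collider B (neither it nor any descendant is in the conditioning set).
{} does not satisfy the backdoor criterion.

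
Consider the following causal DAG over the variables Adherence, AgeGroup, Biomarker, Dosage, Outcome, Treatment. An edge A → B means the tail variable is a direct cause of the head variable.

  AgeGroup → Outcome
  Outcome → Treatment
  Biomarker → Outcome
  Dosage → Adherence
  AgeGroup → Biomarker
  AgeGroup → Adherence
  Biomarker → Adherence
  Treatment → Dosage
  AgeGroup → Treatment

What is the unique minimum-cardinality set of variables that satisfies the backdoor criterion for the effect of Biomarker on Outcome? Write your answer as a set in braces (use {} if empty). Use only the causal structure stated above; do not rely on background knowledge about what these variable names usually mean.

{AgeGroup}

Variables eligible for adjustment (non-descendants of Biomarker, excluding Biomarker and Outcome): {AgeGroup}.
Backdoor paths from Biomarker to Outcome:
  P1: Biomarker <- AgeGroup -> Outcome
  P2: Biomarker <- AgeGroup -> Treatment <- Outcome
  P3: Biomarker <- AgeGroup -> Adherence <- Dosage <- Treatment <- Outcome
The empty set is not sufficient: P1 (Biomarker <- AgeGroup -> Outcome) has no collider blocking it and no conditioned non-collider, so it is open.
Try {AgeGroup}:
  P1: blocked at fork node AgeGroup ∈ conditioning set.
  P2: blocked at fork node AgeGroup ∈ conditioning set.
  P3: blocked at fork node AgeGroup ∈ conditioning set.
{AgeGroup} contains no descendant of Biomarker and blocks every backdoor path.
{AgeGroup} is the unique smallest valid adjustment set.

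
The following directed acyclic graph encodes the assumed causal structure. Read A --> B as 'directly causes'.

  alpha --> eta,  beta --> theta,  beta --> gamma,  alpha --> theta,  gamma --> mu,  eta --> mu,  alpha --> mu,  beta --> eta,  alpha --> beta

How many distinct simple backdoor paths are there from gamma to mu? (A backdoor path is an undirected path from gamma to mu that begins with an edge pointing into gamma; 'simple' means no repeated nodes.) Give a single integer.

A backdoor path from gamma to mu is any simple undirected path whose first edge points into gamma (i.e. leaves gamma via a parent).
Parents of gamma: {beta}.
Enumerating:
  P1: gamma <- beta <- alpha -> eta -> mu
  P2: gamma <- beta <- alpha -> mu
  P3: gamma <- beta -> eta <- alpha -> mu
  P4: gamma <- beta -> eta -> mu
  P5: gamma <- beta -> theta <- alpha -> eta -> mu
  P6: gamma <- beta -> theta <- alpha -> mu
That exhausts the simple backdoor paths. Count: 6.

6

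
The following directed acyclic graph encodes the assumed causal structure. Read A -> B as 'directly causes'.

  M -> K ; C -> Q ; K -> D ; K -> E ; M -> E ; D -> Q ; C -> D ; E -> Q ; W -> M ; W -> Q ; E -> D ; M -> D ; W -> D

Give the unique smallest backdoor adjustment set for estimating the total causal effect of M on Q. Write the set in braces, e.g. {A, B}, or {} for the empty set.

Variables eligible for adjustment (non-descendants of M, excluding M and Q): {C, W}.
Backdoor paths from M to Q:
  P1: M <- W -> D <- K -> E -> Q
  P2: M <- W -> D <- E -> Q
  P3: M <- W -> D <- C -> Q
  P4: M <- W -> D -> Q
  P5: M <- W -> Q
The empty set is not sufficient: P4 (M <- W -> D -> Q) has no collider blocking it and no conditioned non-collider, so it is open.
Try {W}:
  P1: blocked at fork node W ∈ conditioning set.
  P2: blocked at fork node W ∈ conditioning set.
  P3: blocked at fork node W ∈ conditioning set.
  P4: blocked at fork node W ∈ conditioning set.
  P5: blocked at fork node W ∈ conditioning set.
{W} contains no descendant of M and blocks every backdoor path.
No other singleton works — e.g. {C} leaves P4 open — so {W} is the unique smallest valid adjustment set.

{W}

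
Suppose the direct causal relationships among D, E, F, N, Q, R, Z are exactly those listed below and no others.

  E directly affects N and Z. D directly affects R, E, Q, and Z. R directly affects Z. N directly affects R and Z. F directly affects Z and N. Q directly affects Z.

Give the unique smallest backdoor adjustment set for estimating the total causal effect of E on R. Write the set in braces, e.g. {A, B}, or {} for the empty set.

Variables eligible for adjustment (non-descendants of E, excluding E and R): {D, F, Q}.
Backdoor paths from E to R:
  P1: E <- D -> Q -> Z <- F -> N -> R
  P2: E <- D -> Q -> Z <- N -> R
  P3: E <- D -> Q -> Z <- R
  P4: E <- D -> R
  P5: E <- D -> Z <- F -> N -> R
  P6: E <- D -> Z <- N -> R
  P7: E <- D -> Z <- R
The empty set is not sufficient: P4 (E <- D -> R) has no collider blocking it and no conditioned non-collider, so it is open.
Try {D}:
  P1: blocked at fork node D ∈ conditioning set.
  P2: blocked at fork node D ∈ conditioning set.
  P3: blocked at fork node D ∈ conditioning set.
  P4: blocked at fork node D ∈ conditioning set.
  P5: blocked at fork node D ∈ conditioning set.
  P6: blocked at fork node D ∈ conditioning set.
  P7: blocked at fork node D ∈ conditioning set.
{D} contains no descendant of E and blocks every backdoor path.
No other singleton works — e.g. {F} leaves P4 open — so {D} is the unique smallest valid adjustment set.

{D}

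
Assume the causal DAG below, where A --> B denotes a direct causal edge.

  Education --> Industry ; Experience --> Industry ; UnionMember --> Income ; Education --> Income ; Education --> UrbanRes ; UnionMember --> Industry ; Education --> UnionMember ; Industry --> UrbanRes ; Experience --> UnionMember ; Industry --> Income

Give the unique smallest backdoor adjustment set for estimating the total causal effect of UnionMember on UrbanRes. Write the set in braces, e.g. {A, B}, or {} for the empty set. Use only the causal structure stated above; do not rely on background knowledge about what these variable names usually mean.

Variables eligible for adjustment (non-descendants of UnionMember, excluding UnionMember and UrbanRes): {Education, Experience}.
Backdoor paths from UnionMember to UrbanRes:
  P1: UnionMember <- Education -> Industry -> UrbanRes
  P2: UnionMember <- Education -> UrbanRes
  P3: UnionMember <- Education -> Income <- Industry -> UrbanRes
  P4: UnionMember <- Experience -> Industry <- Education -> UrbanRes
  P5: UnionMember <- Experience -> Industry -> UrbanRes
  P6: UnionMember <- Experience -> Industry -> Income <- Education -> UrbanRes
The empty set is not sufficient: P1 (UnionMember <- Education -> Industry -> UrbanRes) has no collider blocking it and no conditioned non-collider, so it is open.
Try {Education, Experience}:
  P1: blocked at fork node Education ∈ conditioning set.
  P2: blocked at fork node Education ∈ conditioning set.
  P3: blocked at fork node Education ∈ conditioning set.
  P4: blocked at fork node Experience ∈ conditioning set.
  P5: blocked at fork node Experience ∈ conditioning set.
  P6: blocked at fork node Experience ∈ conditioning set.
{Education, Experience} contains no descendant of UnionMember and blocks every backdoor path.
Every element of {Education, Experience} is needed (dropping Education leaves P1 open; dropping Experience leaves P5 open), so no proper subset is valid.
Among all size-2 subsets of the eligible variables, only {Education, Experience} blocks every backdoor path, so it is the unique smallest valid adjustment set.

{Education, Experience}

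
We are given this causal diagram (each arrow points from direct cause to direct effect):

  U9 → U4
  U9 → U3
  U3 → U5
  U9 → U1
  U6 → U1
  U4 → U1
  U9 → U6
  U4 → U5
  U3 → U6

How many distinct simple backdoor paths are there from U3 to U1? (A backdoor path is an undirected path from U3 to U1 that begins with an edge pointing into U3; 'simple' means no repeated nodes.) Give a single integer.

3

A backdoor path from U3 to U1 is any simple undirected path whose first edge points into U3 (i.e. leaves U3 via a parent).
Parents of U3: {U9}.
Enumerating:
  P1: U3 <- U9 -> U4 -> U1
  P2: U3 <- U9 -> U6 -> U1
  P3: U3 <- U9 -> U1
That exhausts the simple backdoor paths. Count: 3.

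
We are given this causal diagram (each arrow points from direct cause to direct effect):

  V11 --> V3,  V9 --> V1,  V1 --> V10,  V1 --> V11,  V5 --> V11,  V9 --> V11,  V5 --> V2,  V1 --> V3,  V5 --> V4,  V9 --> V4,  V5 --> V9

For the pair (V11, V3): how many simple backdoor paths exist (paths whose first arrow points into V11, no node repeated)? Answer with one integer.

A backdoor path from V11 to V3 is any simple undirected path whose first edge points into V11 (i.e. leaves V11 via a parent).
Parents of V11: {V1, V5, V9}.
Enumerating:
  P1: V11 <- V5 -> V9 -> V1 -> V3
  P2: V11 <- V5 -> V4 <- V9 -> V1 -> V3
  P3: V11 <- V9 -> V1 -> V3
  P4: V11 <- V1 -> V3
That exhausts the simple backdoor paths. Count: 4.

4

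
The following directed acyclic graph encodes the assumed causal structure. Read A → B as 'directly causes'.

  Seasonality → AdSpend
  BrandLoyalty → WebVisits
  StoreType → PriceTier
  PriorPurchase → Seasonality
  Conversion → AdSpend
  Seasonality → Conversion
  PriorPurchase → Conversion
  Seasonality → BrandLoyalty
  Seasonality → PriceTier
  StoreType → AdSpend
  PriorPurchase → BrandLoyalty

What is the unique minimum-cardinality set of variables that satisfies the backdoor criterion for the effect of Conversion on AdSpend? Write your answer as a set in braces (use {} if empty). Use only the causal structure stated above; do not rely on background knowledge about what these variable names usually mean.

Variables eligible for adjustment (non-descendants of Conversion, excluding Conversion and AdSpend): {BrandLoyalty, PriceTier, PriorPurchase, Seasonality, StoreType, WebVisits}.
Backdoor paths from Conversion to AdSpend:
  P1: Conversion <- PriorPurchase -> Seasonality -> PriceTier <- StoreType -> AdSpend
  P2: Conversion <- PriorPurchase -> Seasonality -> AdSpend
  P3: Conversion <- PriorPurchase -> BrandLoyalty <- Seasonality -> PriceTier <- StoreType -> AdSpend
  P4: Conversion <- PriorPurchase -> BrandLoyalty <- Seasonality -> AdSpend
  P5: Conversion <- Seasonality -> PriceTier <- StoreType -> AdSpend
  P6: Conversion <- Seasonality -> AdSpend
The empty set is not sufficient: P2 (Conversion <- PriorPurchase -> Seasonality -> AdSpend) has no collider blocking it and no conditioned non-collider, so it is open.
Try {Seasonality}:
  P1: blocked at chain node Seasonality ∈ conditioning set.
  P2: blocked at chain node Seasonality ∈ conditioning set.
  P3: blocked at collider BrandLoyalty (neither it nor any descendant is in the conditioning set).
  P4: blocked at collider BrandLoyalty (neither it nor any descendant is in the conditioning set).
  P5: blocked at fork node Seasonality ∈ conditioning set.
  P6: blocked at fork node Seasonality ∈ conditioning set.
{Seasonality} contains no descendant of Conversion and blocks every backdoor path.
No other singleton works — e.g. {StoreType} leaves P2 open — so {Seasonality} is the unique smallest valid adjustment set.

{Seasonality}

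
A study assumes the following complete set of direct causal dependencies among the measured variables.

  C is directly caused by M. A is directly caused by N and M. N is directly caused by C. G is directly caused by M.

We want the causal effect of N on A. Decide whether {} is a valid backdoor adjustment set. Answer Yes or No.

Backdoor paths from N to A (paths whose first edge points into N):
  P1: N <- C <- M -> A
Condition 1 (no descendant of N in the set): holds — descendants of N are {A}; none are in {}.
Condition 2 (every backdoor path blocked by {}):
  P1: open — no interior node is in the conditioning set.
{} does not satisfy the backdoor criterion.

No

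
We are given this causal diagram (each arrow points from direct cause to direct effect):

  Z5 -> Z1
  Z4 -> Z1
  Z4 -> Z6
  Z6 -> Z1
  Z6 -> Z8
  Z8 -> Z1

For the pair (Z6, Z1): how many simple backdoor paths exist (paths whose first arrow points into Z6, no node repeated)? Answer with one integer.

A backdoor path from Z6 to Z1 is any simple undirected path whose first edge points into Z6 (i.e. leaves Z6 via a parent).
Parents of Z6: {Z4}.
Enumerating:
  P1: Z6 <- Z4 -> Z1
That exhausts the simple backdoor paths. Count: 1.

1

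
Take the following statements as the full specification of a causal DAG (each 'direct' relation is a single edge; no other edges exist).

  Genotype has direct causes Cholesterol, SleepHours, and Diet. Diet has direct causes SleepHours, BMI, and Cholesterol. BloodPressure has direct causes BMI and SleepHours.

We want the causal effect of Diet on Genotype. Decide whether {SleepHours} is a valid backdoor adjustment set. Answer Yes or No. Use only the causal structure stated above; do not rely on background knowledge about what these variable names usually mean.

No

Backdoor paths from Diet to Genotype (paths whose first edge points into Diet):
  P1: Diet <- BMI -> BloodPressure <- SleepHours -> Genotype
  P2: Diet <- Cholesterol -> Genotype
  P3: Diet <- SleepHours -> Genotype
Condition 1 (no descendant of Diet in the set): holds — descendants of Diet are {Genotype}; none are in {SleepHours}.
Condition 2 (every backdoor path blocked by {SleepHours}):
  P1: blocked at collider BloodPressure (neither it nor any descendant is in the conditioning set).
  P2: open — no interior node is in the conditioning set.
  P3: blocked at fork node SleepHours ∈ conditioning set.
{SleepHours} does not satisfy the backdoor criterion.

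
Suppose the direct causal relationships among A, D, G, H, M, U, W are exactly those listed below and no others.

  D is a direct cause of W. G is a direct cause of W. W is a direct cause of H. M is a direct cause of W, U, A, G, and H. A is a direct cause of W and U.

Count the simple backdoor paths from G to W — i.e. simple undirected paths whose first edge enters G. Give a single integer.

4

A backdoor path from G to W is any simple undirected path whose first edge points into G (i.e. leaves G via a parent).
Parents of G: {M}.
Enumerating:
  P1: G <- M -> A -> W
  P2: G <- M -> U <- A -> W
  P3: G <- M -> W
  P4: G <- M -> H <- W
That exhausts the simple backdoor paths. Count: 4.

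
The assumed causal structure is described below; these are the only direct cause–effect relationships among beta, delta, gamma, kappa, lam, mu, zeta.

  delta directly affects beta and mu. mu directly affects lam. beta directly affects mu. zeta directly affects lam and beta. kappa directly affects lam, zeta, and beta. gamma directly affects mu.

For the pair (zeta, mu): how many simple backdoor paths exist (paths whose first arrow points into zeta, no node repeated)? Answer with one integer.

A backdoor path from zeta to mu is any simple undirected path whose first edge points into zeta (i.e. leaves zeta via a parent).
Parents of zeta: {kappa}.
Enumerating:
  P1: zeta <- kappa -> beta <- delta -> mu
  P2: zeta <- kappa -> beta -> mu
  P3: zeta <- kappa -> lam <- mu
That exhausts the simple backdoor paths. Count: 3.

3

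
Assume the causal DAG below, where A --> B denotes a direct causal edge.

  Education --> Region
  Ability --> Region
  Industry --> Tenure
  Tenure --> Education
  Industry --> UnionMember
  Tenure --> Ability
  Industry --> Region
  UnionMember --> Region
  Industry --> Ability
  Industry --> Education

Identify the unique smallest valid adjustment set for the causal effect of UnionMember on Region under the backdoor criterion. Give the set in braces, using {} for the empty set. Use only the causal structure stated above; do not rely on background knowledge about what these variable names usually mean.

Variables eligible for adjustment (non-descendants of UnionMember, excluding UnionMember and Region): {Ability, Education, Industry, Tenure}.
Backdoor paths from UnionMember to Region:
  P1: UnionMember <- Industry -> Tenure -> Education -> Region
  P2: UnionMember <- Industry -> Tenure -> Ability -> Region
  P3: UnionMember <- Industry -> Education <- Tenure -> Ability -> Region
  P4: UnionMember <- Industry -> Education -> Region
  P5: UnionMember <- Industry -> Ability <- Tenure -> Education -> Region
  P6: UnionMember <- Industry -> Ability -> Region
  P7: UnionMember <- Industry -> Region
The empty set is not sufficient: P1 (UnionMember <- Industry -> Tenure -> Education -> Region) has no collider blocking it and no conditioned non-collider, so it is open.
Try {Industry}:
  P1: blocked at fork node Industry ∈ conditioning set.
  P2: blocked at fork node Industry ∈ conditioning set.
  P3: blocked at fork node Industry ∈ conditioning set.
  P4: blocked at fork node Industry ∈ conditioning set.
  P5: blocked at fork node Industry ∈ conditioning set.
  P6: blocked at fork node Industry ∈ conditioning set.
  P7: blocked at fork node Industry ∈ conditioning set.
{Industry} contains no descendant of UnionMember and blocks every backdoor path.
No other singleton works — e.g. {Tenure} leaves P4 open — so {Industry} is the unique smallest valid adjustment set.

{Industry}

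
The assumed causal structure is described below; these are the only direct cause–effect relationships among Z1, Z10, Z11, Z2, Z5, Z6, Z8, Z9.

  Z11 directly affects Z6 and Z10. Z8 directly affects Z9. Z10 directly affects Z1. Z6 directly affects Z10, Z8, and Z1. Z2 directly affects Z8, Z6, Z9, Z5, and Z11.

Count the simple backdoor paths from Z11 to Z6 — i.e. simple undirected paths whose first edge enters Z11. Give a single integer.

A backdoor path from Z11 to Z6 is any simple undirected path whose first edge points into Z11 (i.e. leaves Z11 via a parent).
Parents of Z11: {Z2}.
Enumerating:
  P1: Z11 <- Z2 -> Z6
  P2: Z11 <- Z2 -> Z8 <- Z6
  P3: Z11 <- Z2 -> Z9 <- Z8 <- Z6
That exhausts the simple backdoor paths. Count: 3.

3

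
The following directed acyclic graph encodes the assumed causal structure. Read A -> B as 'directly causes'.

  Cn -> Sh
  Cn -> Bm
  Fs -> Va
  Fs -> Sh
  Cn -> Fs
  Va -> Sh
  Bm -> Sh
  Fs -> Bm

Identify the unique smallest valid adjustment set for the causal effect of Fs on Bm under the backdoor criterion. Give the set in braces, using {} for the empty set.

{Cn}

Variables eligible for adjustment (non-descendants of Fs, excluding Fs and Bm): {Cn}.
Backdoor paths from Fs to Bm:
  P1: Fs <- Cn -> Bm
  P2: Fs <- Cn -> Sh <- Bm
The empty set is not sufficient: P1 (Fs <- Cn -> Bm) has no collider blocking it and no conditioned non-collider, so it is open.
Try {Cn}:
  P1: blocked at fork node Cn ∈ conditioning set.
  P2: blocked at fork node Cn ∈ conditioning set.
{Cn} contains no descendant of Fs and blocks every backdoor path.
{Cn} is the unique smallest valid adjustment set.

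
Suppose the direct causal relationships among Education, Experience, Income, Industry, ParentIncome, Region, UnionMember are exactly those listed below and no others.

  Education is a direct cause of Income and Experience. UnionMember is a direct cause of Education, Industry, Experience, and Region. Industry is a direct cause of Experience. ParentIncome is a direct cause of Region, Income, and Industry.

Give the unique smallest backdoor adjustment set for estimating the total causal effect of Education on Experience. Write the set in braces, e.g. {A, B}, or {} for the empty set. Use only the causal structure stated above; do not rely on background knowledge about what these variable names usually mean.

{UnionMember}

Variables eligible for adjustment (non-descendants of Education, excluding Education and Experience): {Industry, ParentIncome, Region, UnionMember}.
Backdoor paths from Education to Experience:
  P1: Education <- UnionMember -> Industry -> Experience
  P2: Education <- UnionMember -> Region <- ParentIncome -> Industry -> Experience
  P3: Education <- UnionMember -> Experience
The empty set is not sufficient: P1 (Education <- UnionMember -> Industry -> Experience) has no collider blocking it and no conditioned non-collider, so it is open.
Try {UnionMember}:
  P1: blocked at fork node UnionMember ∈ conditioning set.
  P2: blocked at fork node UnionMember ∈ conditioning set.
  P3: blocked at fork node UnionMember ∈ conditioning set.
{UnionMember} contains no descendant of Education and blocks every backdoor path.
No other singleton works — e.g. {ParentIncome} leaves P1 open — so {UnionMember} is the unique smallest valid adjustment set.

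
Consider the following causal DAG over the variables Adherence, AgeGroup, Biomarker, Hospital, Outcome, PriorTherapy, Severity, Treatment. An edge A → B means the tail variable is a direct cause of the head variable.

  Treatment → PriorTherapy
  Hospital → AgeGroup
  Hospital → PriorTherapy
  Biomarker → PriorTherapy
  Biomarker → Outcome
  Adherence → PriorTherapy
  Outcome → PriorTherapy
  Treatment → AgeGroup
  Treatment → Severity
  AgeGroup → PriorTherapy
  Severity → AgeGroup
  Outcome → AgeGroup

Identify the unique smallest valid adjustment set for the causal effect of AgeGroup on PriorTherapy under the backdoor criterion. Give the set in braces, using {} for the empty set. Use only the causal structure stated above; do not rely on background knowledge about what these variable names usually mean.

Variables eligible for adjustment (non-descendants of AgeGroup, excluding AgeGroup and PriorTherapy): {Adherence, Biomarker, Hospital, Outcome, Severity, Treatment}.
Backdoor paths from AgeGroup to PriorTherapy:
  P1: AgeGroup <- Outcome <- Biomarker -> PriorTherapy
  P2: AgeGroup <- Outcome -> PriorTherapy
  P3: AgeGroup <- Treatment -> PriorTherapy
  P4: AgeGroup <- Hospital -> PriorTherapy
  P5: AgeGroup <- Severity <- Treatment -> PriorTherapy
The empty set is not sufficient: P1 (AgeGroup <- Outcome <- Biomarker -> PriorTherapy) has no collider blocking it and no conditioned non-collider, so it is open.
Try {Hospital, Outcome, Treatment}:
  P1: blocked at chain node Outcome ∈ conditioning set.
  P2: blocked at fork node Outcome ∈ conditioning set.
  P3: blocked at fork node Treatment ∈ conditioning set.
  P4: blocked at fork node Hospital ∈ conditioning set.
  P5: blocked at fork node Treatment ∈ conditioning set.
{Hospital, Outcome, Treatment} contains no descendant of AgeGroup and blocks every backdoor path.
Every element of {Hospital, Outcome, Treatment} is needed (dropping Hospital leaves P4 open; dropping Outcome leaves P1 open; dropping Treatment leaves P3 open), so no proper subset is valid.
Among all size-3 subsets of the eligible variables, only {Hospital, Outcome, Treatment} blocks every backdoor path, so it is the unique smallest valid adjustment set.

{Hospital, Outcome, Treatment}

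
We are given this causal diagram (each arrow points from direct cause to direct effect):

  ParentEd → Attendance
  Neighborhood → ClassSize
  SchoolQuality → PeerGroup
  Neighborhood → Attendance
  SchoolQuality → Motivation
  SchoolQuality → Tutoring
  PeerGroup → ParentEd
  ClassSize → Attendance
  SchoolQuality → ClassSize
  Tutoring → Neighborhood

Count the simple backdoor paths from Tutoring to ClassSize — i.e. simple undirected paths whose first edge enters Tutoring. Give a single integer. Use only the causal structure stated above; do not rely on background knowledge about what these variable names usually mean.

A backdoor path from Tutoring to ClassSize is any simple undirected path whose first edge points into Tutoring (i.e. leaves Tutoring via a parent).
Parents of Tutoring: {SchoolQuality}.
Enumerating:
  P1: Tutoring <- SchoolQuality -> PeerGroup -> ParentEd -> Attendance <- Neighborhood -> ClassSize
  P2: Tutoring <- SchoolQuality -> PeerGroup -> ParentEd -> Attendance <- ClassSize
  P3: Tutoring <- SchoolQuality -> ClassSize
That exhausts the simple backdoor paths. Count: 3.

3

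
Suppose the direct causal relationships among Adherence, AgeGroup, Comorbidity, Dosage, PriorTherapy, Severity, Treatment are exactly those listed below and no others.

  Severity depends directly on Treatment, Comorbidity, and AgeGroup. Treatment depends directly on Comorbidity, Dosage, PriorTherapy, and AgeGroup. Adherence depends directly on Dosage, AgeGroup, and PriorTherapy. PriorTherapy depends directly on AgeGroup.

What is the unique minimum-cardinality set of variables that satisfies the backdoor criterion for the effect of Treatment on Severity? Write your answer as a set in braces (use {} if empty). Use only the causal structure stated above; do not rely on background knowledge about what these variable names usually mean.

{AgeGroup, Comorbidity}

Variables eligible for adjustment (non-descendants of Treatment, excluding Treatment and Severity): {Adherence, AgeGroup, Comorbidity, Dosage, PriorTherapy}.
Backdoor paths from Treatment to Severity:
  P1: Treatment <- Comorbidity -> Severity
  P2: Treatment <- Dosage -> Adherence <- AgeGroup -> Severity
  P3: Treatment <- Dosage -> Adherence <- PriorTherapy <- AgeGroup -> Severity
  P4: Treatment <- AgeGroup -> Severity
  P5: Treatment <- PriorTherapy <- AgeGroup -> Severity
  P6: Treatment <- PriorTherapy -> Adherence <- AgeGroup -> Severity
The empty set is not sufficient: P1 (Treatment <- Comorbidity -> Severity) has no collider blocking it and no conditioned non-collider, so it is open.
Try {AgeGroup, Comorbidity}:
  P1: blocked at fork node Comorbidity ∈ conditioning set.
  P2: blocked at collider Adherence (neither it nor any descendant is in the conditioning set).
  P3: blocked at collider Adherence (neither it nor any descendant is in the conditioning set).
  P4: blocked at fork node AgeGroup ∈ conditioning set.
  P5: blocked at fork node AgeGroup ∈ conditioning set.
  P6: blocked at collider Adherence (neither it nor any descendant is in the conditioning set).
{AgeGroup, Comorbidity} contains no descendant of Treatment and blocks every backdoor path.
Every element of {AgeGroup, Comorbidity} is needed (dropping AgeGroup leaves P4 open; dropping Comorbidity leaves P1 open), so no proper subset is valid.
Among all size-2 subsets of the eligible variables, only {AgeGroup, Comorbidity} blocks every backdoor path, so it is the unique smallest valid adjustment set.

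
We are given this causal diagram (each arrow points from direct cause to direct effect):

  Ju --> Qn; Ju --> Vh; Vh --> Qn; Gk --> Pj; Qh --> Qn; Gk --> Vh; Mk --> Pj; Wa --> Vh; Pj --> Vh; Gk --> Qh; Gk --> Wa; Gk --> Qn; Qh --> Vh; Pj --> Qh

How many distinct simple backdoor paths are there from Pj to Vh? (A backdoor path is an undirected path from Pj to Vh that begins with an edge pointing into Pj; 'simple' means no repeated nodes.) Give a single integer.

8

A backdoor path from Pj to Vh is any simple undirected path whose first edge points into Pj (i.e. leaves Pj via a parent).
Parents of Pj: {Gk, Mk}.
Enumerating:
  P1: Pj <- Gk -> Qh -> Vh
  P2: Pj <- Gk -> Qh -> Qn <- Ju -> Vh
  P3: Pj <- Gk -> Qh -> Qn <- Vh
  P4: Pj <- Gk -> Wa -> Vh
  P5: Pj <- Gk -> Vh
  P6: Pj <- Gk -> Qn <- Ju -> Vh
  P7: Pj <- Gk -> Qn <- Qh -> Vh
  P8: Pj <- Gk -> Qn <- Vh
That exhausts the simple backdoor paths. Count: 8.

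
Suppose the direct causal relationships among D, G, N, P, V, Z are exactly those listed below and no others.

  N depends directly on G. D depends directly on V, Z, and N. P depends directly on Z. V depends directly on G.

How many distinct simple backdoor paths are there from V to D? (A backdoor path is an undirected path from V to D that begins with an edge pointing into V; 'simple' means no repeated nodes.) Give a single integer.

A backdoor path from V to D is any simple undirected path whose first edge points into V (i.e. leaves V via a parent).
Parents of V: {G}.
Enumerating:
  P1: V <- G -> N -> D
That exhausts the simple backdoor paths. Count: 1.

1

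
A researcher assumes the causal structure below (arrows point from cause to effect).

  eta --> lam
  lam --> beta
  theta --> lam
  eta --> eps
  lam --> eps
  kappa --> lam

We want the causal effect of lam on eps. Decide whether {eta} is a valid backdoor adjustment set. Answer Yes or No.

Backdoor paths from lam to eps (paths whose first edge points into lam):
  P1: lam <- eta -> eps
Condition 1 (no descendant of lam in the set): holds — descendants of lam are {beta, eps}; none are in {eta}.
Condition 2 (every backdoor path blocked by {eta}):
  P1: blocked at fork node eta ∈ conditioning set.
{eta} satisfies the backdoor criterion.

Yes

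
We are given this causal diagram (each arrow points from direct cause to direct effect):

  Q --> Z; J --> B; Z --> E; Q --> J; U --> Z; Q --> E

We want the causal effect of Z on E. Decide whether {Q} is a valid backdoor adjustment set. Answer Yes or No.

Backdoor paths from Z to E (paths whose first edge points into Z):
  P1: Z <- Q -> E
Condition 1 (no descendant of Z in the set): holds — descendants of Z are {E}; none are in {Q}.
Condition 2 (every backdoor path blocked by {Q}):
  P1: blocked at fork node Q ∈ conditioning set.
{Q} satisfies the backdoor criterion.

Yes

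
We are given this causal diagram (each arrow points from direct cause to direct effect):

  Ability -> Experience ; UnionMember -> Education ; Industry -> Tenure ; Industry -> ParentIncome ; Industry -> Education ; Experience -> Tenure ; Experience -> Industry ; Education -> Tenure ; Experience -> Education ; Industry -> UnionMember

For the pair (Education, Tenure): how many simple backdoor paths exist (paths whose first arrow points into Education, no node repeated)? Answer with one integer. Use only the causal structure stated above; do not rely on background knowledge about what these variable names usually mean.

A backdoor path from Education to Tenure is any simple undirected path whose first edge points into Education (i.e. leaves Education via a parent).
Parents of Education: {Experience, Industry, UnionMember}.
Enumerating:
  P1: Education <- Experience -> Industry -> Tenure
  P2: Education <- Experience -> Tenure
  P3: Education <- Industry <- Experience -> Tenure
  P4: Education <- Industry -> Tenure
  P5: Education <- UnionMember <- Industry <- Experience -> Tenure
  P6: Education <- UnionMember <- Industry -> Tenure
That exhausts the simple backdoor paths. Count: 6.

6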